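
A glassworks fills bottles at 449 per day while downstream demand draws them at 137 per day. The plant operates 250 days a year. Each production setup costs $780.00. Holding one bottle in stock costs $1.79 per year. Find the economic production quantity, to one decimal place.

Annual demand D = 137 × 250 = 34,250.
Production build-up factor (1 − d/p) = 1 − 137/449 = 0.6949.
Q* = √(2DS / (H(1 − d/p))) = √(2 × 34,250 × 780 / (1.79 × 0.6949)).
= √(53,430,000 / 1.2438) ≈ 6554.083.

Q* ≈ 6,554.1 bottles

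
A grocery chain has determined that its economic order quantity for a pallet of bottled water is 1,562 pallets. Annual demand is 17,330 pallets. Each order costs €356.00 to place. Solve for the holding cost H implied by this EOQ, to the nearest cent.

Invert the EOQ relation Q*² = 2DS/H.
From Q* = √(2DS/H): H = 2DS / Q*² = 2 × 17,330 × 356 / 1,562² = 5.0573.

H ≈ €5.06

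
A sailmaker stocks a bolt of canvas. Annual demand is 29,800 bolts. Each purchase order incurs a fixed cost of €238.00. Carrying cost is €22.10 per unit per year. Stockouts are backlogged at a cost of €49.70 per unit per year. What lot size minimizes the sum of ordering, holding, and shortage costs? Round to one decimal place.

Q* ≈ 962.9 bolts

With planned backorders, Q* = √(2DS/H) · √((H+B)/B).
√(2DS/H) = √(2 × 29,800 × 238 / 22.1) = 801.153.
√((H+B)/B) = √((22.1+49.7)/49.7) = 1.2019.
Q* ≈ 962.941.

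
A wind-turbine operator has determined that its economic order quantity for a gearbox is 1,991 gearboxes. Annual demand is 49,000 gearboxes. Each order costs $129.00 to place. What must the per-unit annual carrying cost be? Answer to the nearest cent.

H ≈ $3.19

Invert the EOQ relation Q*² = 2DS/H.
From Q* = √(2DS/H): H = 2DS / Q*² = 2 × 49,000 × 129 / 1,991² = 3.1891.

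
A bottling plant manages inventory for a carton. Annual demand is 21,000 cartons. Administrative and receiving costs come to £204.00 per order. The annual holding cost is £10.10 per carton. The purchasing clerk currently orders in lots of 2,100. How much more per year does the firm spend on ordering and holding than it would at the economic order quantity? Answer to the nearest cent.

EOQ = √(2DS/H) = √(2 × 21,000 × 204 / 10.1) ≈ 921.04.
Cost at Q* = (D/Q*)S + (Q*/2)H = √(2DSH) ≈ £9,302.52.
Cost at Q = 2,100: (21,000/2,100)×204 + (2,100/2)×10.1 = £2,040.00 + £10,605.00 = £12,645.00.
Excess = £12,645.00 − £9,302.52 = £3,342.48.

Extra cost ≈ £3,342.48 per year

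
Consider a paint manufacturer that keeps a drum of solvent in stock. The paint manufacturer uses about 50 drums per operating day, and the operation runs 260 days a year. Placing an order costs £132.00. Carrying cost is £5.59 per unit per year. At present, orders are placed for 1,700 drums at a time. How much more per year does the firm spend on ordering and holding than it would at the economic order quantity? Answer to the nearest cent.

Extra cost ≈ £1,380.86 per year

Annual demand D = 50 × 260 = 13,000.
EOQ = √(2DS/H) = √(2 × 13,000 × 132 / 5.59) ≈ 783.55.
Cost at Q* = (D/Q*)S + (Q*/2)H = √(2DSH) ≈ £4,380.05.
Cost at Q = 1,700: (13,000/1,700)×132 + (1,700/2)×5.59 = £1,009.41 + £4,751.50 = £5,760.91.
Excess = £5,760.91 − £4,380.05 = £1,380.86.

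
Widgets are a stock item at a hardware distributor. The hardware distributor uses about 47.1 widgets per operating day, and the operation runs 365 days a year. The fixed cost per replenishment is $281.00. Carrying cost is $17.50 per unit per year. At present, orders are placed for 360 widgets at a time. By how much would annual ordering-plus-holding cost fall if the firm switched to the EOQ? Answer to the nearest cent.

Annual demand D = 47.1 × 365 = 17,191.5.
EOQ = √(2DS/H) = √(2 × 17,191.5 × 281 / 17.5) ≈ 743.03.
Cost at Q* = (D/Q*)S + (Q*/2)H = √(2DSH) ≈ $13,003.02.
Cost at Q = 360: (17,191.5/360)×281 + (360/2)×17.5 = $13,418.92 + $3,150.00 = $16,568.92.
Excess = $16,568.92 − $13,003.02 = $3,565.91.

Extra cost ≈ $3,565.91 per year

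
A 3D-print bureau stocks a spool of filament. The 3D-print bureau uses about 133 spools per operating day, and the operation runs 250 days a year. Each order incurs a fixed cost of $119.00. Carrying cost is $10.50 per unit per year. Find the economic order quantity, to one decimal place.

Q* ≈ 868.1 spools

Annual demand D = 133 × 250 = 33,250.
EOQ = √(2DS / H) = √(2 × 33,250 × 119 / 10.5).
= √(7,913,500 / 10.5) = √753,666.6667 ≈ 868.140.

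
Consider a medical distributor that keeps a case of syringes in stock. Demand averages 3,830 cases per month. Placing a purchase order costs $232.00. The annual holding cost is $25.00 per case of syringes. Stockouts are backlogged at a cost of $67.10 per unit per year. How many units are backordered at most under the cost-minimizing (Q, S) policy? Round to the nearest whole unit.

S* ≈ 294 cases

Annual demand D = 3,830 × 12 = 45,960.
With planned backorders, Q* = √(2DS/H) · √((H+B)/B).
√(2DS/H) = √(2 × 45,960 × 232 / 25) = 923.590.
√((H+B)/B) = √((25+67.1)/67.1) = 1.1716.
Q* ≈ 1082.051.
S* = Q* · H/(H+B) = 1082.051 × 25/92.1 ≈ 293.716.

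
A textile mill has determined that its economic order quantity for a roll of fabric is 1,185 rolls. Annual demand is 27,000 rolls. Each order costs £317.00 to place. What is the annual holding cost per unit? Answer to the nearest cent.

The basic EOQ model gives Q* = √(2DS/H); rearrange for the unknown.
From Q* = √(2DS/H): H = 2DS / Q*² = 2 × 27,000 × 317 / 1,185² = 12.1904.

H ≈ £12.19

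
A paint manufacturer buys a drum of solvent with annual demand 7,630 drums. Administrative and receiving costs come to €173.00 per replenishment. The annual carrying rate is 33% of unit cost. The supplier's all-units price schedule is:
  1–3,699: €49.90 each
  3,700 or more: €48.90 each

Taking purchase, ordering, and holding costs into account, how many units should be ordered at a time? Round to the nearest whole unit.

Q* ≈ 400 drums

Holding cost per unit per year at price C is H = 0.33·C.
Evaluate total cost at each tier's feasible EOQ or, if the EOQ is below the tier, at the tier's minimum quantity.
EOQ at €49.90 = 400.4 (feasible in tier 1): TC = 7,630×€49.90 + (7,630/400.4)×173 + (400.4/2)×0.33×€49.90 = €387,330.37.
EOQ at €48.90 = 404.5 < 3700, so use break Q=3700: TC = 7,630×€48.90 + (7,630/3700.0)×173 + (3700.0/2)×0.33×€48.90 = €403,317.20.
Lowest total cost is €387,330.37 at Q = 400.4.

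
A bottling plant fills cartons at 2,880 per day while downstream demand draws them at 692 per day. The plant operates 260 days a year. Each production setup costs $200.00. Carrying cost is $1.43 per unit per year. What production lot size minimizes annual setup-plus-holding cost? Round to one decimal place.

Annual demand D = 692 × 260 = 179,920.
Production build-up factor (1 − d/p) = 1 − 692/2,880 = 0.7597.
Q* = √(2DS / (H(1 − d/p))) = √(2 × 179,920 × 200 / (1.43 × 0.7597)).
= √(71,968,000 / 1.0864) ≈ 8139.061.

Q* ≈ 8,139.1 cartons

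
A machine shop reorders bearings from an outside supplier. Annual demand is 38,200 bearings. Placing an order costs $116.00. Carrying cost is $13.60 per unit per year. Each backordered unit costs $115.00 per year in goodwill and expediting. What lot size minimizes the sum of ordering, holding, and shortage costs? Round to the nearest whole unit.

Q* ≈ 854 bearings

With planned backorders, Q* = √(2DS/H) · √((H+B)/B).
√(2DS/H) = √(2 × 38,200 × 116 / 13.6) = 807.247.
√((H+B)/B) = √((13.6+115)/115) = 1.0575.
Q* ≈ 853.646.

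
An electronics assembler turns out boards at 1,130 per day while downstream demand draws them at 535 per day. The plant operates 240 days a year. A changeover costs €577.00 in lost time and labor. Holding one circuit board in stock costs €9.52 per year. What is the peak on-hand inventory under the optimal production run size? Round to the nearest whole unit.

I_max ≈ 2,863 boards

Annual demand D = 535 × 240 = 128,400.
Production build-up factor (1 − d/p) = 1 − 535/1,130 = 0.5265.
Q* = √(2DS / (H(1 − d/p))) = √(2 × 128,400 × 577 / (9.52 × 0.5265)).
= √(148,173,600 / 5.0127) ≈ 5436.854.
Maximum inventory = Q*(1 − d/p) = 5436.854 × 0.5265 ≈ 2862.768.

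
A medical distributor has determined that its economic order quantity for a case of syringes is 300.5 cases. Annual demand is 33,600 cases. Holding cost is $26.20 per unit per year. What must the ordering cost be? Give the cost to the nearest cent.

Squaring Q* = √(2DS/H) gives Q*² = 2DS/H.
From Q* = √(2DS/H): S = Q*²H / (2D) = 300.5² × 26.2 / (2 × 33,600) = 35.2063.

S ≈ $35.21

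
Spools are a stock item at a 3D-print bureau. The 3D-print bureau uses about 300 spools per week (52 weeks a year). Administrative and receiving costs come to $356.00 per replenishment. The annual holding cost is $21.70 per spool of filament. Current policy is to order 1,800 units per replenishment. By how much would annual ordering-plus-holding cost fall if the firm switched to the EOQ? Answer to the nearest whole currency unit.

Annual demand D = 300 × 52 = 15,600.
EOQ = √(2DS/H) = √(2 × 15,600 × 356 / 21.7) ≈ 715.44.
Cost at Q* = (D/Q*)S + (Q*/2)H = √(2DSH) ≈ $15,525.02.
Cost at Q = 1,800: (15,600/1,800)×356 + (1,800/2)×21.7 = $3,085.33 + $19,530.00 = $22,615.33.
Excess = $22,615.33 − $15,525.02 = $7,090.31.

Extra cost ≈ $7,090 per year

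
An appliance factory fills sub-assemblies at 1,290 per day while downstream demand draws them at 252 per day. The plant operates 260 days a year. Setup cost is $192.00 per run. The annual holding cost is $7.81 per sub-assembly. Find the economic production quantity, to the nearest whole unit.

Q* ≈ 2,001 sub-assemblies

Annual demand D = 252 × 260 = 65,520.
Production build-up factor (1 − d/p) = 1 − 252/1,290 = 0.8047.
Q* = √(2DS / (H(1 − d/p))) = √(2 × 65,520 × 192 / (7.81 × 0.8047)).
= √(25,159,680 / 6.2843) ≈ 2000.890.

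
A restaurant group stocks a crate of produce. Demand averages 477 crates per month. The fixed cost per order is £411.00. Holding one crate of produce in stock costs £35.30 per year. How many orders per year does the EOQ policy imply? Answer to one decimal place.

N ≈ 15.7 orders per year

Annual demand D = 477 × 12 = 5,724.
The optimal lot size = √(2DS/H) = √(2 × 5,724 × 411 / 35.3) ≈ 365.09.
Orders per year = D / Q* = 5,724 / 365.09 ≈ 15.678.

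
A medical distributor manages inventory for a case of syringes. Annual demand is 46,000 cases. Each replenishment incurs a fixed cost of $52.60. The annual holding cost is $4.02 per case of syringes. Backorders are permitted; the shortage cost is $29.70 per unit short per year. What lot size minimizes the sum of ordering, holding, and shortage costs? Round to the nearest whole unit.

With planned backorders, Q* = √(2DS/H) · √((H+B)/B).
√(2DS/H) = √(2 × 46,000 × 52.6 / 4.02) = 1097.170.
√((H+B)/B) = √((4.02+29.7)/29.7) = 1.0655.
Q* ≈ 1169.067.

Q* ≈ 1,169 cases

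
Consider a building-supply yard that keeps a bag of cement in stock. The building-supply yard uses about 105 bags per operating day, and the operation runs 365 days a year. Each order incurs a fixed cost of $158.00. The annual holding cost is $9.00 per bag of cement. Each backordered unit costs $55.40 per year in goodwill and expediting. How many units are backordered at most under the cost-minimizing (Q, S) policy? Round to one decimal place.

Annual demand D = 105 × 365 = 38,325.
With planned backorders, Q* = √(2DS/H) · √((H+B)/B).
√(2DS/H) = √(2 × 38,325 × 158 / 9) = 1160.014.
√((H+B)/B) = √((9+55.4)/55.4) = 1.0782.
Q* ≈ 1250.695.
S* = Q* · H/(H+B) = 1250.695 × 9/64.4 ≈ 174.787.

S* ≈ 174.8 bags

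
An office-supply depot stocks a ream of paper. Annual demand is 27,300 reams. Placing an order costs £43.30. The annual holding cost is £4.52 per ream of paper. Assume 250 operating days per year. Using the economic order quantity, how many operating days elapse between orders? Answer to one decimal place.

T ≈ 6.6 days

EOQ = √(2DS/H) = √(2 × 27,300 × 43.3 / 4.52) ≈ 723.22.
Cycle time = Q*/D × 250 = 723.22 / 27,300 × 250 ≈ 6.623 days.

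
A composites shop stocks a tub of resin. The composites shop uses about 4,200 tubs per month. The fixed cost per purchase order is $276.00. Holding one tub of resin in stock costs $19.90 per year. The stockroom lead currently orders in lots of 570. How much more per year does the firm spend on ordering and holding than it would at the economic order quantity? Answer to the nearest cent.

Extra cost ≈ $6,546.28 per year

Annual demand D = 4,200 × 12 = 50,400.
EOQ = √(2DS/H) = √(2 × 50,400 × 276 / 19.9) ≈ 1182.38.
Cost at Q* = (D/Q*)S + (Q*/2)H = √(2DSH) ≈ $23,529.43.
Cost at Q = 570: (50,400/570)×276 + (570/2)×19.9 = $24,404.21 + $5,671.50 = $30,075.71.
Excess = $30,075.71 − $23,529.43 = $6,546.28.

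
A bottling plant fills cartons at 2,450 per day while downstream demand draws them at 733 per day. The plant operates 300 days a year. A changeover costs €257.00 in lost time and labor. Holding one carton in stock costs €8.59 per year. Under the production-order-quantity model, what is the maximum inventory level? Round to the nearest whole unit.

I_max ≈ 3,037 cartons

Annual demand D = 733 × 300 = 219,900.
Production build-up factor (1 − d/p) = 1 − 733/2,450 = 0.7008.
Q* = √(2DS / (H(1 − d/p))) = √(2 × 219,900 × 257 / (8.59 × 0.7008)).
= √(113,028,600 / 6.02) ≈ 4333.068.
Maximum inventory = Q*(1 − d/p) = 4333.068 × 0.7008 ≈ 3036.685.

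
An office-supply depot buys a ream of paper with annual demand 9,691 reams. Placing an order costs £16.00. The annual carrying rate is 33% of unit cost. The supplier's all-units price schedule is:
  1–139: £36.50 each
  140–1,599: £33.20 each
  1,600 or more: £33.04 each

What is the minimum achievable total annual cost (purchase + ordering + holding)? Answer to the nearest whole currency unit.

Holding cost per unit per year at price C is H = 0.33·C.
For each price level, check whether its EOQ is feasible; otherwise the best quantity at that price is the breakpoint.
Tier 1 (£36.50): EOQ = 160.5 exceeds tier's upper bound 139, so this tier is dominated.
EOQ at £33.20 = 168.2 (feasible in tier 2): TC = 9,691×£33.20 + (9,691/168.2)×16 + (168.2/2)×0.33×£33.20 = £323,584.45.
EOQ at £33.04 = 168.6 < 1600, so use break Q=1600: TC = 9,691×£33.04 + (9,691/1600.0)×16 + (1600.0/2)×0.33×£33.04 = £329,010.11.
Lowest total cost among the candidates is at Q = 168.2.

TC* ≈ £323,584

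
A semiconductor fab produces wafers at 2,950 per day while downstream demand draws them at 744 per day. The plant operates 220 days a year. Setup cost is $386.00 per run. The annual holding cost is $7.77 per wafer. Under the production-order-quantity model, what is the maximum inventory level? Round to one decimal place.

I_max ≈ 3,487.3 wafers

Annual demand D = 744 × 220 = 163,680.
Production build-up factor (1 − d/p) = 1 − 744/2,950 = 0.7478.
Q* = √(2DS / (H(1 − d/p))) = √(2 × 163,680 × 386 / (7.77 × 0.7478)).
= √(126,360,960 / 5.8104) ≈ 4663.416.
Maximum inventory = Q*(1 − d/p) = 4663.416 × 0.7478 ≈ 3487.287.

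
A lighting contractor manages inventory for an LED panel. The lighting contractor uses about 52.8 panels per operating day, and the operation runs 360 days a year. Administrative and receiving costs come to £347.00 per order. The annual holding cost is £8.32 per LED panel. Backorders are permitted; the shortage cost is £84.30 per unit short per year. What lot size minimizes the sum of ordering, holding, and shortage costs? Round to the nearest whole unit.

Annual demand D = 52.8 × 360 = 19,008.
With planned backorders, Q* = √(2DS/H) · √((H+B)/B).
√(2DS/H) = √(2 × 19,008 × 347 / 8.32) = 1259.176.
√((H+B)/B) = √((8.32+84.3)/84.3) = 1.0482.
Q* ≈ 1319.851.

Q* ≈ 1,320 panels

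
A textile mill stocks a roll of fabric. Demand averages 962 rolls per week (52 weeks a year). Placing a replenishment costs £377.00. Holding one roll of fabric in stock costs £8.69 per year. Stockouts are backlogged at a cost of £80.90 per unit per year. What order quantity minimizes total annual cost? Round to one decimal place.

Annual demand D = 962 × 52 = 50,024.
With planned backorders, Q* = √(2DS/H) · √((H+B)/B).
√(2DS/H) = √(2 × 50,024 × 377 / 8.69) = 2083.363.
√((H+B)/B) = √((8.69+80.9)/80.9) = 1.0523.
Q* ≈ 2192.404.

Q* ≈ 2,192.4 rolls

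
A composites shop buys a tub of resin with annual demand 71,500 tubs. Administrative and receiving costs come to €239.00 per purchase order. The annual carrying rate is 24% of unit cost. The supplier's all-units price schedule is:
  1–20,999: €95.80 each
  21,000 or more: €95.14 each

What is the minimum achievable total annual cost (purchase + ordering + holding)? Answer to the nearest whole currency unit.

TC* ≈ €6,877,732

Holding cost per unit per year at price C is H = 0.24·C.
Candidates are each tier's EOQ (if it falls in that tier) and each price-break quantity.
EOQ at €95.80 = 1219.2 (feasible in tier 1): TC = 71,500×€95.80 + (71,500/1219.2)×239 + (1219.2/2)×0.24×€95.80 = €6,877,732.08.
EOQ at €95.14 = 1223.4 < 21000, so use break Q=21000: TC = 71,500×€95.14 + (71,500/21000.0)×239 + (21000.0/2)×0.24×€95.14 = €7,043,076.54.
Lowest total cost among the candidates is at Q = 1219.2.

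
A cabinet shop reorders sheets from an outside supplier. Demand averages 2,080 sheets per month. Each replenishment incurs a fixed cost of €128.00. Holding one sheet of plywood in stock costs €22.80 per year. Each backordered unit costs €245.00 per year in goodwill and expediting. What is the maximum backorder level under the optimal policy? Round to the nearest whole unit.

S* ≈ 47 sheets

Annual demand D = 2,080 × 12 = 24,960.
With planned backorders, Q* = √(2DS/H) · √((H+B)/B).
√(2DS/H) = √(2 × 24,960 × 128 / 22.8) = 529.389.
√((H+B)/B) = √((22.8+245)/245) = 1.0455.
Q* ≈ 553.474.
S* = Q* · H/(H+B) = 553.474 × 22.8/267.8 ≈ 47.122.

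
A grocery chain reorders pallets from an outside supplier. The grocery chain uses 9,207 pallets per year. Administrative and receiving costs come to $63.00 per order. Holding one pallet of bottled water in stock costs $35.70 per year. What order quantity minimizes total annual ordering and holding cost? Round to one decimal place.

Q* ≈ 180.3 pallets

EOQ = √(2DS / H) = √(2 × 9,207 × 63 / 35.7).
= √(1,160,082 / 35.7) = √32,495.2941 ≈ 180.265.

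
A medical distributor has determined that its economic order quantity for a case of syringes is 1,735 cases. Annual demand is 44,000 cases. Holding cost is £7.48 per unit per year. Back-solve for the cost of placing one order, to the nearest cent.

Invert the EOQ relation Q*² = 2DS/H.
From Q* = √(2DS/H): S = Q*²H / (2D) = 1,735² × 7.48 / (2 × 44,000) = 255.8691.

S ≈ £255.87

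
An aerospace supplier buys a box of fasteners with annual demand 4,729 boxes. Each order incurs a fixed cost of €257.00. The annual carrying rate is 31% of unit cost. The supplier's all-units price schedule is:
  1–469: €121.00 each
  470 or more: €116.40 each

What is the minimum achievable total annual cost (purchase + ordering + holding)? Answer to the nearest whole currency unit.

Holding cost per unit per year at price C is H = 0.31·C.
Candidates are each tier's EOQ (if it falls in that tier) and each price-break quantity.
EOQ at €121.00 = 254.6 (feasible in tier 1): TC = 4,729×€121.00 + (4,729/254.6)×257 + (254.6/2)×0.31×€121.00 = €581,757.60.
EOQ at €116.40 = 259.5 < 470, so use break Q=470: TC = 4,729×€116.40 + (4,729/470.0)×257 + (470.0/2)×0.31×€116.40 = €561,521.20.
Lowest total cost among the candidates is at Q = 470.0.

TC* ≈ €561,521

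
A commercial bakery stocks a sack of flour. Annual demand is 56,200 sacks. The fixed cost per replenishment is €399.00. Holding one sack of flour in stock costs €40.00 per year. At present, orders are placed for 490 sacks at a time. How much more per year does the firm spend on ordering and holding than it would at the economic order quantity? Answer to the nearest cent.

EOQ = √(2DS/H) = √(2 × 56,200 × 399 / 40) ≈ 1058.86.
Cost at Q* = (D/Q*)S + (Q*/2)H = √(2DSH) ≈ €42,354.50.
Cost at Q = 490: (56,200/490)×399 + (490/2)×40 = €45,762.86 + €9,800.00 = €55,562.86.
Excess = €55,562.86 − €42,354.50 = €13,208.35.

Extra cost ≈ €13,208.35 per year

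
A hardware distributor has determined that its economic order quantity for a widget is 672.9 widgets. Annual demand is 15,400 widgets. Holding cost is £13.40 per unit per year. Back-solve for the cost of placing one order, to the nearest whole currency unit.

Invert the EOQ relation Q*² = 2DS/H.
From Q* = √(2DS/H): S = Q*²H / (2D) = 672.9² × 13.4 / (2 × 15,400) = 196.9950.

S ≈ £197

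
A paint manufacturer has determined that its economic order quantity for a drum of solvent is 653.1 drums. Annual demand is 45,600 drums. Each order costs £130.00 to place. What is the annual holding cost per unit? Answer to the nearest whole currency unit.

H ≈ £28

Invert the EOQ relation Q*² = 2DS/H.
From Q* = √(2DS/H): H = 2DS / Q*² = 2 × 45,600 × 130 / 653.1² = 27.7958.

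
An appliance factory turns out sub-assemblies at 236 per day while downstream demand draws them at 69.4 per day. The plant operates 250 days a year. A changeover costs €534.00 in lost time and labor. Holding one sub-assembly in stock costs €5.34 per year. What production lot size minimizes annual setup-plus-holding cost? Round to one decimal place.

Annual demand D = 69.4 × 250 = 17,350.
Production build-up factor (1 − d/p) = 1 − 69.4/236 = 0.7059.
Q* = √(2DS / (H(1 − d/p))) = √(2 × 17,350 × 534 / (5.34 × 0.7059)).
= √(18,529,800 / 3.7697) ≈ 2217.090.

Q* ≈ 2,217.1 sub-assemblies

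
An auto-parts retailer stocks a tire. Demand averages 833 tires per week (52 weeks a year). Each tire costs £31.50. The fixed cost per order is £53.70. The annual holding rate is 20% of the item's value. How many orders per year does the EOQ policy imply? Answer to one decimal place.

N ≈ 50.4 orders per year

Annual demand D = 833 × 52 = 43,316.
Holding cost H = 0.20 × £31.50 = £6.3000 per unit per year.
Q* = √(2DS/H) = √(2 × 43,316 × 53.7 / 6.3) ≈ 859.32.
Orders per year = D / Q* = 43,316 / 859.32 ≈ 50.407.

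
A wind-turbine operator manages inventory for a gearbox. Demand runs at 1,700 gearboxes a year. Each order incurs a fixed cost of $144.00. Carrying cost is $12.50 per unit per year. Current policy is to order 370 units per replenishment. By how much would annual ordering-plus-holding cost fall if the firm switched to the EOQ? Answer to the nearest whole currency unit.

Extra cost ≈ $500 per year

EOQ = √(2DS/H) = √(2 × 1,700 × 144 / 12.5) ≈ 197.91.
Cost at Q* = (D/Q*)S + (Q*/2)H = √(2DSH) ≈ $2,473.86.
Cost at Q = 370: (1,700/370)×144 + (370/2)×12.5 = $661.62 + $2,312.50 = $2,974.12.
Excess = $2,974.12 − $2,473.86 = $500.26.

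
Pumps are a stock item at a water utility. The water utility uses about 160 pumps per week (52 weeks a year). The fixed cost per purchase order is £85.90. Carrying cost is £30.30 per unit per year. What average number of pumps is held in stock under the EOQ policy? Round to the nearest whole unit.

Annual demand D = 160 × 52 = 8,320.
The optimal lot size = √(2DS/H) = √(2 × 8,320 × 85.9 / 30.3) ≈ 217.20.
Average inventory = Q*/2 ≈ 217.20 / 2 = 108.598.

Average inventory ≈ 109 pumps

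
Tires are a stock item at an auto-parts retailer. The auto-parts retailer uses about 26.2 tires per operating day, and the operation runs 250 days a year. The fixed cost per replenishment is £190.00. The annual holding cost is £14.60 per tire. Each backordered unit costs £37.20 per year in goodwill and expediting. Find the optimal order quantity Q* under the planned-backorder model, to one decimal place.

Q* ≈ 487.2 tires

Annual demand D = 26.2 × 250 = 6,550.
With planned backorders, Q* = √(2DS/H) · √((H+B)/B).
√(2DS/H) = √(2 × 6,550 × 190 / 14.6) = 412.892.
√((H+B)/B) = √((14.6+37.2)/37.2) = 1.1800.
Q* ≈ 487.225.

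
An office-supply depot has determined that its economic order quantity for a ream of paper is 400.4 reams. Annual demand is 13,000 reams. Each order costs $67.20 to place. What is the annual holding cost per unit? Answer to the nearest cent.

The basic EOQ model gives Q* = √(2DS/H); rearrange for the unknown.
From Q* = √(2DS/H): H = 2DS / Q*² = 2 × 13,000 × 67.2 / 400.4² = 10.8982.

H ≈ $10.90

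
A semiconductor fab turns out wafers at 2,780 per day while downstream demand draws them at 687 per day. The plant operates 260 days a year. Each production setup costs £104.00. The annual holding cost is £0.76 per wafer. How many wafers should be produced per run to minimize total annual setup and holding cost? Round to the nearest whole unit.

Q* ≈ 8,058 wafers

Annual demand D = 687 × 260 = 178,620.
Production build-up factor (1 − d/p) = 1 − 687/2,780 = 0.7529.
Q* = √(2DS / (H(1 − d/p))) = √(2 × 178,620 × 104 / (0.76 × 0.7529)).
= √(37,152,960 / 0.5722) ≈ 8058.008.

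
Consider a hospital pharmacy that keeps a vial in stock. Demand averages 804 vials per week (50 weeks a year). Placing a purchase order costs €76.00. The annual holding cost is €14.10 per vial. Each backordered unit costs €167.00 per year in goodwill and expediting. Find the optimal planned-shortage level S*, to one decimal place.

S* ≈ 53.4 vials

Annual demand D = 804 × 50 = 40,200.
With planned backorders, Q* = √(2DS/H) · √((H+B)/B).
√(2DS/H) = √(2 × 40,200 × 76 / 14.1) = 658.302.
√((H+B)/B) = √((14.1+167)/167) = 1.0414.
Q* ≈ 685.530.
S* = Q* · H/(H+B) = 685.530 × 14.1/181.1 ≈ 53.374.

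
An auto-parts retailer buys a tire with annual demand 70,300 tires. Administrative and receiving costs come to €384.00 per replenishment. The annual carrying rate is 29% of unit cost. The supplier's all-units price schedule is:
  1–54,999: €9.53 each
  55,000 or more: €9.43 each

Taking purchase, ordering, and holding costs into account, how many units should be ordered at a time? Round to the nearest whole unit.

Holding cost per unit per year at price C is H = 0.29·C.
Candidates are each tier's EOQ (if it falls in that tier) and each price-break quantity.
EOQ at €9.53 = 4419.9 (feasible in tier 1): TC = 70,300×€9.53 + (70,300/4419.9)×384 + (4419.9/2)×0.29×€9.53 = €682,174.29.
EOQ at €9.43 = 4443.3 < 55000, so use break Q=55000: TC = 70,300×€9.43 + (70,300/55000.0)×384 + (55000.0/2)×0.29×€9.43 = €738,624.07.
Lowest total cost is €682,174.29 at Q = 4419.9.

Q* ≈ 4,420 tires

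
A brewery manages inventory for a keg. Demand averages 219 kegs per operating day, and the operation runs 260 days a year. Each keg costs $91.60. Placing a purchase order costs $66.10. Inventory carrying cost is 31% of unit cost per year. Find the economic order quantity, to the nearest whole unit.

Annual demand D = 219 × 260 = 56,940.
Holding cost H = 0.31 × $91.60 = $28.3960 per unit per year.
EOQ = √(2DS / H) = √(2 × 56,940 × 66.1 / 28.396).
= √(7,527,468 / 28.396) = √265,089.0266 ≈ 514.868.

Q* ≈ 515 kegs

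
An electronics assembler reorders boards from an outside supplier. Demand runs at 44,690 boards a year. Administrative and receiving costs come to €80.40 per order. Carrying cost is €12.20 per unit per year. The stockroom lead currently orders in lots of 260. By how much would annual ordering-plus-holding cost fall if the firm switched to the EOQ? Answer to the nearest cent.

EOQ = √(2DS/H) = √(2 × 44,690 × 80.4 / 12.2) ≈ 767.48.
Cost at Q* = (D/Q*)S + (Q*/2)H = √(2DSH) ≈ €9,363.28.
Cost at Q = 260: (44,690/260)×80.4 + (260/2)×12.2 = €13,819.52 + €1,586.00 = €15,405.52.
Excess = €15,405.52 − €9,363.28 = €6,042.24.

Extra cost ≈ €6,042.24 per year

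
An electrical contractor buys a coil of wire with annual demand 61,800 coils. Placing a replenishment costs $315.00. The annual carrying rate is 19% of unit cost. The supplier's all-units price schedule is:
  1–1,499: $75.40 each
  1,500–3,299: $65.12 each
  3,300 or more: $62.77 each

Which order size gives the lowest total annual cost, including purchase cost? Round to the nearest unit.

Q* ≈ 3,300 coils

Holding cost per unit per year at price C is H = 0.19·C.
Evaluate total cost at each tier's feasible EOQ or, if the EOQ is below the tier, at the tier's minimum quantity.
Tier 1 ($75.40): EOQ = 1648.5 exceeds tier's upper bound 1499, so this tier is dominated.
EOQ at $65.12 = 1773.9 (feasible in tier 2): TC = 61,800×$65.12 + (61,800/1773.9)×315 + (1773.9/2)×0.19×$65.12 = $4,046,364.18.
EOQ at $62.77 = 1806.8 < 3300, so use break Q=3300: TC = 61,800×$62.77 + (61,800/3300.0)×315 + (3300.0/2)×0.19×$62.77 = $3,904,763.49.
Lowest total cost is $3,904,763.49 at Q = 3300.0.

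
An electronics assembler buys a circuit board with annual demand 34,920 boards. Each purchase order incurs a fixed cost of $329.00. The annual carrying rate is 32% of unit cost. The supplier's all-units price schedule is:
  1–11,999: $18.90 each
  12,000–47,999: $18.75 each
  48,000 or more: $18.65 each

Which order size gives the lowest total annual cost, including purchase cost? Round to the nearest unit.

Q* ≈ 1,949 boards

Holding cost per unit per year at price C is H = 0.32·C.
Evaluate total cost at each tier's feasible EOQ or, if the EOQ is below the tier, at the tier's minimum quantity.
EOQ at $18.90 = 1949.1 (feasible in tier 1): TC = 34,920×$18.90 + (34,920/1949.1)×329 + (1949.1/2)×0.32×$18.90 = $671,776.43.
EOQ at $18.75 = 1956.9 < 12000, so use break Q=12000: TC = 34,920×$18.75 + (34,920/12000.0)×329 + (12000.0/2)×0.32×$18.75 = $691,707.39.
EOQ at $18.65 = 1962.2 < 48000, so use break Q=48000: TC = 34,920×$18.65 + (34,920/48000.0)×329 + (48000.0/2)×0.32×$18.65 = $794,729.35.
Lowest total cost is $671,776.43 at Q = 1949.1.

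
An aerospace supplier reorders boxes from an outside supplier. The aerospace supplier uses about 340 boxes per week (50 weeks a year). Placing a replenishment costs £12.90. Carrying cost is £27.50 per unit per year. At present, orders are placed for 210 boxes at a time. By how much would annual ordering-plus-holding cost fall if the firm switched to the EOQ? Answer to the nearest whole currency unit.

Extra cost ≈ £459 per year

Annual demand D = 340 × 50 = 17,000.
EOQ = √(2DS/H) = √(2 × 17,000 × 12.9 / 27.5) ≈ 126.29.
Cost at Q* = (D/Q*)S + (Q*/2)H = √(2DSH) ≈ £3,472.97.
Cost at Q = 210: (17,000/210)×12.9 + (210/2)×27.5 = £1,044.29 + £2,887.50 = £3,931.79.
Excess = £3,931.79 − £3,472.97 = £458.82.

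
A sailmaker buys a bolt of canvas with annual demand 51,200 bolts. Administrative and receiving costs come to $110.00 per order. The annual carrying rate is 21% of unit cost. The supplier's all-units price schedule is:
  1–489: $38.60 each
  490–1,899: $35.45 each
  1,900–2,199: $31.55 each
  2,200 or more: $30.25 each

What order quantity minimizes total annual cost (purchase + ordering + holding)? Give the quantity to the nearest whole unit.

Holding cost per unit per year at price C is H = 0.21·C.
Candidates are each tier's EOQ (if it falls in that tier) and each price-break quantity.
Tier 1 ($38.60): EOQ = 1178.8 exceeds tier's upper bound 489, so this tier is dominated.
EOQ at $35.45 = 1230.1 (feasible in tier 2): TC = 51,200×$35.45 + (51,200/1230.1)×110 + (1230.1/2)×0.21×$35.45 = $1,824,197.23.
EOQ at $31.55 = 1303.9 < 1900, so use break Q=1900: TC = 51,200×$31.55 + (51,200/1900.0)×110 + (1900.0/2)×0.21×$31.55 = $1,624,618.44.
EOQ at $30.25 = 1331.6 < 2200, so use break Q=2200: TC = 51,200×$30.25 + (51,200/2200.0)×110 + (2200.0/2)×0.21×$30.25 = $1,558,347.75.
Lowest total cost is $1,558,347.75 at Q = 2200.0.

Q* ≈ 2,200 bolts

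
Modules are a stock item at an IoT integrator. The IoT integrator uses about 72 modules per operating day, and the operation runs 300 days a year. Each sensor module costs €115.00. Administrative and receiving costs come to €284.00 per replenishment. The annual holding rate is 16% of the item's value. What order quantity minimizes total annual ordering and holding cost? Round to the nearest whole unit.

Annual demand D = 72 × 300 = 21,600.
Holding cost H = 0.16 × €115.00 = €18.4000 per unit per year.
EOQ = √(2DS / H) = √(2 × 21,600 × 284 / 18.4).
= √(12,268,800 / 18.4) = √666,782.6087 ≈ 816.568.

Q* ≈ 817 modules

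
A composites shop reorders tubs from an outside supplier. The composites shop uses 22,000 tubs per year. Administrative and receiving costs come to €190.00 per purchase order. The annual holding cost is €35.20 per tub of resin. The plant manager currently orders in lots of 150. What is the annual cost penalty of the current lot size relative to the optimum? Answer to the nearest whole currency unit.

Extra cost ≈ €13,352 per year

EOQ = √(2DS/H) = √(2 × 22,000 × 190 / 35.2) ≈ 487.34.
Cost at Q* = (D/Q*)S + (Q*/2)H = √(2DSH) ≈ €17,154.36.
Cost at Q = 150: (22,000/150)×190 + (150/2)×35.2 = €27,866.67 + €2,640.00 = €30,506.67.
Excess = €30,506.67 − €17,154.36 = €13,352.31.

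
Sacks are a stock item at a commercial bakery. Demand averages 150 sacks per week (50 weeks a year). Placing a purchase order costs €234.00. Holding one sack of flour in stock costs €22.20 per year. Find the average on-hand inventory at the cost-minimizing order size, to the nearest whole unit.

Average inventory ≈ 199 sacks

Annual demand D = 150 × 50 = 7,500.
EOQ = √(2DS/H) = √(2 × 7,500 × 234 / 22.2) ≈ 397.63.
Average inventory = Q*/2 ≈ 397.63 / 2 = 198.814.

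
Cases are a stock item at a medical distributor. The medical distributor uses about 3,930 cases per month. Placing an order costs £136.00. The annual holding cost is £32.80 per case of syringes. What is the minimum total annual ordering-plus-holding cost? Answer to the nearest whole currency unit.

TC* ≈ £20,512

Annual demand D = 3,930 × 12 = 47,160.
Q* = √(2DS/H) = √(2 × 47,160 × 136 / 32.8) ≈ 625.37.
At the optimum the two cost components are equal, so total cost = 2·(Q*/2)H = Q*·H.
Minimum total = √(2DSH) = √(2 × 47,160 × 136 × 32.8) ≈ 20512.012.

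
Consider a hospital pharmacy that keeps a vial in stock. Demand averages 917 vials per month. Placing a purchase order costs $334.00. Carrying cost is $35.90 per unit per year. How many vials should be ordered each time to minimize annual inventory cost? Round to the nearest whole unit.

Annual demand D = 917 × 12 = 11,004.
EOQ = √(2DS / H) = √(2 × 11,004 × 334 / 35.9).
= √(7,350,672 / 35.9) = √204,754.0947 ≈ 452.498.

Q* ≈ 452 vials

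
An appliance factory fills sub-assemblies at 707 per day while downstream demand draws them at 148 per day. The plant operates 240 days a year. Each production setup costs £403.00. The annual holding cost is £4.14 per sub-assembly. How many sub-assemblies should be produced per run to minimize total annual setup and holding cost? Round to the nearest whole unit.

Q* ≈ 2,957 sub-assemblies

Annual demand D = 148 × 240 = 35,520.
Production build-up factor (1 − d/p) = 1 − 148/707 = 0.7907.
Q* = √(2DS / (H(1 − d/p))) = √(2 × 35,520 × 403 / (4.14 × 0.7907)).
= √(28,629,120 / 3.2734) ≈ 2957.383.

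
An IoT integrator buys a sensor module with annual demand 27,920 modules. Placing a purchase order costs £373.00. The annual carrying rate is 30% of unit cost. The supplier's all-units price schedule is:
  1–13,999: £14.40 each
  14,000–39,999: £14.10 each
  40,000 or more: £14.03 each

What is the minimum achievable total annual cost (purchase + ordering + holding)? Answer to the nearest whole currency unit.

TC* ≈ £411,534

Holding cost per unit per year at price C is H = 0.30·C.
Candidates are each tier's EOQ (if it falls in that tier) and each price-break quantity.
EOQ at £14.40 = 2195.8 (feasible in tier 1): TC = 27,920×£14.40 + (27,920/2195.8)×373 + (2195.8/2)×0.30×£14.40 = £411,533.69.
EOQ at £14.10 = 2219.0 < 14000, so use break Q=14000: TC = 27,920×£14.10 + (27,920/14000.0)×373 + (14000.0/2)×0.30×£14.10 = £424,025.87.
EOQ at £14.03 = 2224.5 < 40000, so use break Q=40000: TC = 27,920×£14.03 + (27,920/40000.0)×373 + (40000.0/2)×0.30×£14.03 = £476,157.95.
Lowest total cost among the candidates is at Q = 2195.8.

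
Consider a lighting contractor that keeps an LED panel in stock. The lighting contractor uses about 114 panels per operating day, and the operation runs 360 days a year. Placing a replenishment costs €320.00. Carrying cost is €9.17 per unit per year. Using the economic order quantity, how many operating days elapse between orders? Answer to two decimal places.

T ≈ 14.85 days

Annual demand D = 114 × 360 = 41,040.
Q* = √(2DS/H) = √(2 × 41,040 × 320 / 9.17) ≈ 1692.42.
Cycle time = Q*/D × 360 = 1692.42 / 41,040 × 360 ≈ 14.846 days.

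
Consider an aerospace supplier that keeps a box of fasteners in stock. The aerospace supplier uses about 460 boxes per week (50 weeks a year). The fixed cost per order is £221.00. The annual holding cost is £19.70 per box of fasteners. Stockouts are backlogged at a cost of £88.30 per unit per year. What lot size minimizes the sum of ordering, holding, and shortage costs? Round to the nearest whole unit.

Q* ≈ 794 boxes

Annual demand D = 460 × 50 = 23,000.
With planned backorders, Q* = √(2DS/H) · √((H+B)/B).
√(2DS/H) = √(2 × 23,000 × 221 / 19.7) = 718.360.
√((H+B)/B) = √((19.7+88.3)/88.3) = 1.1059.
Q* ≈ 794.463.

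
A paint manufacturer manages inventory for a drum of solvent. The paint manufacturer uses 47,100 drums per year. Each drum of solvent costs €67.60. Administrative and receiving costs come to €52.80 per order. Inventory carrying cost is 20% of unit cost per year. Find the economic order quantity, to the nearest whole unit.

Holding cost H = 0.20 × €67.60 = €13.5200 per unit per year.
EOQ = √(2DS / H) = √(2 × 47,100 × 52.8 / 13.52).
= √(4,973,760 / 13.52) = √367,881.6568 ≈ 606.532.

Q* ≈ 607 drums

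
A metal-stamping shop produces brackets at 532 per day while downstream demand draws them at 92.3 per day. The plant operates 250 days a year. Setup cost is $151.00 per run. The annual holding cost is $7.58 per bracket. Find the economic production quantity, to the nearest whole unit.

Annual demand D = 92.3 × 250 = 23,075.
Production build-up factor (1 − d/p) = 1 − 92.3/532 = 0.8265.
Q* = √(2DS / (H(1 − d/p))) = √(2 × 23,075 × 151 / (7.58 × 0.8265)).
= √(6,968,650 / 6.2649) ≈ 1054.672.

Q* ≈ 1,055 brackets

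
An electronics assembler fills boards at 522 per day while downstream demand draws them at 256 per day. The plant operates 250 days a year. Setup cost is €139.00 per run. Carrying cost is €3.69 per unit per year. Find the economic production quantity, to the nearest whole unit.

Annual demand D = 256 × 250 = 64,000.
Production build-up factor (1 − d/p) = 1 − 256/522 = 0.5096.
Q* = √(2DS / (H(1 − d/p))) = √(2 × 64,000 × 139 / (3.69 × 0.5096)).
= √(17,792,000 / 1.8803) ≈ 3076.052.

Q* ≈ 3,076 boards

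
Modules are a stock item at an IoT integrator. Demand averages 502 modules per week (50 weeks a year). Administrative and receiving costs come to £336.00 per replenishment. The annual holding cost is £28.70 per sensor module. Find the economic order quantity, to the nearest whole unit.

Q* ≈ 767 modules

Annual demand D = 502 × 50 = 25,100.
EOQ = √(2DS / H) = √(2 × 25,100 × 336 / 28.7).
= √(16,867,200 / 28.7) = √587,707.3171 ≈ 766.621.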